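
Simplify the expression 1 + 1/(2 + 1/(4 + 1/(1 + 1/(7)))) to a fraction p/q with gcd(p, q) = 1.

Start with 7.
1 + 1/(7/1) = 1 + 1/7 = 8/7
4 + 1/(8/7) = 4 + 7/8 = 39/8
2 + 1/(39/8) = 2 + 8/39 = 86/39
1 + 1/(86/39) = 1 + 39/86 = 125/86

125/86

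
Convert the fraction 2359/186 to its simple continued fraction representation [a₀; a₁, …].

2359 = 12·186 + 127, so a_0 = 12
186 = 1·127 + 59, so a_1 = 1
127 = 2·59 + 9, so a_2 = 2
59 = 6·9 + 5, so a_3 = 6
9 = 1·5 + 4, so a_4 = 1
5 = 1·4 + 1, so a_5 = 1
4 = 4·1 + 0, so a_6 = 4

[12; 1, 2, 6, 1, 1, 4]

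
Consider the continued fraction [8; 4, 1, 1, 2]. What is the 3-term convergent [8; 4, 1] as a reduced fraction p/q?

a_0 = 8: 8/1
a_1 = 4: 33/4
a_2 = 1: 41/5

41/5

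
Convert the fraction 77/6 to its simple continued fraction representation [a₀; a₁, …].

77 ÷ 6 → quotient 12, remainder 5
6 ÷ 5 → quotient 1, remainder 1
5 ÷ 1 → quotient 5, remainder 0

[12; 1, 5]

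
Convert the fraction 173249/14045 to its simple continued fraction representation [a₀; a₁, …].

[12; 2, 1, 56, 2, 2, 1, 11]

173249 = 12·14045 + 4709, so a_0 = 12
14045 = 2·4709 + 4627, so a_1 = 2
4709 = 1·4627 + 82, so a_2 = 1
4627 = 56·82 + 35, so a_3 = 56
82 = 2·35 + 12, so a_4 = 2
35 = 2·12 + 11, so a_5 = 2
12 = 1·11 + 1, so a_6 = 1
11 = 11·1 + 0, so a_7 = 11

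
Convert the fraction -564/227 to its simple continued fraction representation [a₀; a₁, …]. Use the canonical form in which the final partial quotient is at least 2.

[-3; 1, 1, 15, 1, 2, 2]

-564 = -3·227 + 117, so a_0 = -3
227 = 1·117 + 110, so a_1 = 1
117 = 1·110 + 7, so a_2 = 1
110 = 15·7 + 5, so a_3 = 15
7 = 1·5 + 2, so a_4 = 1
5 = 2·2 + 1, so a_5 = 2
2 = 2·1 + 0, so a_6 = 2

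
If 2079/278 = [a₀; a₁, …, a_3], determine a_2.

2079 ÷ 278 → quotient 7, remainder 133
278 ÷ 133 → quotient 2, remainder 12
133 ÷ 12 → quotient 11, remainder 1

11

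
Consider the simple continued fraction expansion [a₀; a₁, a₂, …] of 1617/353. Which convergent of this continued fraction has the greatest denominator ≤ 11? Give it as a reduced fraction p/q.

32/7

a_0 = 4: 4/1  (≤ bound)
a_1 = 1: 5/1  (≤ bound)
a_2 = 1: 9/2  (≤ bound)
a_3 = 2: 23/5  (≤ bound)
a_4 = 1: 32/7  (≤ bound)
a_5 = 1: 55/12  (> 11, stop)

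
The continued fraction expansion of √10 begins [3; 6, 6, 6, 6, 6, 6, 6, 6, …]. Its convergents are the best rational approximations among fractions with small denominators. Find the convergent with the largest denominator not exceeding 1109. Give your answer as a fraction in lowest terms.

721/228

List convergents until the denominator exceeds the bound:
a_0 = 3: 3/1  (≤ bound)
a_1 = 6: 19/6  (≤ bound)
a_2 = 6: 117/37  (≤ bound)
a_3 = 6: 721/228  (≤ bound)
a_4 = 6: 4443/1405  (> 1109, stop)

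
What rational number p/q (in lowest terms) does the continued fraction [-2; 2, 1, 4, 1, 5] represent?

-163/99

a_0 = -2: -2/1
a_1 = 2: -3/2
a_2 = 1: -5/3
a_3 = 4: -23/14
a_4 = 1: -28/17
a_5 = 5: -163/99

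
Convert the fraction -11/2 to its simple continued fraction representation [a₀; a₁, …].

Repeatedly divide and take the remainder:
-11 = -6·2 + 1, so a_0 = -6
2 = 2·1 + 0, so a_1 = 2

[-6; 2]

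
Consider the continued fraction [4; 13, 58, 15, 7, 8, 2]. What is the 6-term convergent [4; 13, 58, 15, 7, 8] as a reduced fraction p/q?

2659335/652306

Compute successive convergents:
a_0 = 4: 4/1
a_1 = 13: 53/13
a_2 = 58: 3078/755
a_3 = 15: 46223/11338
a_4 = 7: 326639/80121
a_5 = 8: 2659335/652306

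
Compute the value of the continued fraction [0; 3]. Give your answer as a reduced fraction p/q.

1/3

Collapse the nested fraction from the inside out:
Start with 3.
0 + 1/(3/1) = 0 + 1/3 = 1/3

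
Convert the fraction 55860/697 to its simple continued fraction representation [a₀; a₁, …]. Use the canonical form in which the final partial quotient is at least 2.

⌊55860/697⌋ = 80, remainder 100
⌊697/100⌋ = 6, remainder 97
⌊100/97⌋ = 1, remainder 3
⌊97/3⌋ = 32, remainder 1
⌊3/1⌋ = 3, remainder 0

[80; 6, 1, 32, 3]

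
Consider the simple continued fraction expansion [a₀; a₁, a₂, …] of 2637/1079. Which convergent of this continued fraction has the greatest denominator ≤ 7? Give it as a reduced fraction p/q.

a_0 = 2: 2/1  (≤ bound)
a_1 = 2: 5/2  (≤ bound)
a_2 = 3: 17/7  (≤ bound)
a_3 = 1: 22/9  (> 7, stop)

17/7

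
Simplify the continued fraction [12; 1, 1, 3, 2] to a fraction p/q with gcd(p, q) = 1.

201/16

Compute successive convergents:
a_0 = 12: 12/1
a_1 = 1: 13/1
a_2 = 1: 25/2
a_3 = 3: 88/7
a_4 = 2: 201/16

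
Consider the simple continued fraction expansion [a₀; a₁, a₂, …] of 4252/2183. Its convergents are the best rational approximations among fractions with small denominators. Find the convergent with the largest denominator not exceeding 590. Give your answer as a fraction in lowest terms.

List convergents until the denominator exceeds the bound:
a_0 = 1: 1/1  (≤ bound)
a_1 = 1: 2/1  (≤ bound)
a_2 = 18: 37/19  (≤ bound)
a_3 = 6: 224/115  (≤ bound)
a_4 = 1: 261/134  (≤ bound)
a_5 = 2: 746/383  (≤ bound)
a_6 = 2: 1753/900  (> 590, stop)

746/383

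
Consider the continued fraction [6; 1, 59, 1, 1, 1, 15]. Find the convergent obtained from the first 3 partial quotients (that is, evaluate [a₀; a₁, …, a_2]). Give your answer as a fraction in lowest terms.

a_0 = 6: 6/1
a_1 = 1: 7/1
a_2 = 59: 419/60

419/60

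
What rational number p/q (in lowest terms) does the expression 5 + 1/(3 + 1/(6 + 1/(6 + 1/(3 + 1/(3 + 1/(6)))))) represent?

Build up convergents one term at a time:
a_0 = 5: 5/1
a_1 = 3: 16/3
a_2 = 6: 101/19
a_3 = 6: 622/117
a_4 = 3: 1967/370
a_5 = 3: 6523/1227
a_6 = 6: 41105/7732

41105/7732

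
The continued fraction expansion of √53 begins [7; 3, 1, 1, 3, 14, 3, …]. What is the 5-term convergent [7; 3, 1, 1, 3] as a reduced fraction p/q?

Start with 3.
1 + 1/(3/1) = 1 + 1/3 = 4/3
1 + 1/(4/3) = 1 + 3/4 = 7/4
3 + 1/(7/4) = 3 + 4/7 = 25/7
7 + 1/(25/7) = 7 + 7/25 = 182/25

182/25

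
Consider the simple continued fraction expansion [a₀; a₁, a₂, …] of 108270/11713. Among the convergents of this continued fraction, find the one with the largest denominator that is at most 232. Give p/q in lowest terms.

List convergents until the denominator exceeds the bound:
a_0 = 9: 9/1  (≤ bound)
a_1 = 4: 37/4  (≤ bound)
a_2 = 9: 342/37  (≤ bound)
a_3 = 2: 721/78  (≤ bound)
a_4 = 11: 8273/895  (> 232, stop)

721/78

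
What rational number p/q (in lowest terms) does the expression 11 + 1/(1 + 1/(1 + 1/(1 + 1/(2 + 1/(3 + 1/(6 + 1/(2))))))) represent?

4268/367

Collapse the nested fraction from the inside out:
Start with 2.
6 + 1/(2/1) = 6 + 1/2 = 13/2
3 + 1/(13/2) = 3 + 2/13 = 41/13
2 + 1/(41/13) = 2 + 13/41 = 95/41
1 + 1/(95/41) = 1 + 41/95 = 136/95
1 + 1/(136/95) = 1 + 95/136 = 231/136
1 + 1/(231/136) = 1 + 136/231 = 367/231
11 + 1/(367/231) = 11 + 231/367 = 4268/367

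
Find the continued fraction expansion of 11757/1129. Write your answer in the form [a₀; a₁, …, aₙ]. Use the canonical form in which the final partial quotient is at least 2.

[10; 2, 2, 2, 1, 1, 7, 5]

⌊11757/1129⌋ = 10, remainder 467
⌊1129/467⌋ = 2, remainder 195
⌊467/195⌋ = 2, remainder 77
⌊195/77⌋ = 2, remainder 41
⌊77/41⌋ = 1, remainder 36
⌊41/36⌋ = 1, remainder 5
⌊36/5⌋ = 7, remainder 1
⌊5/1⌋ = 5, remainder 0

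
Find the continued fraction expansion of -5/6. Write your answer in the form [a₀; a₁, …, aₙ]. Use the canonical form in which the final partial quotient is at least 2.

[-1; 6]

-5 ÷ 6 → quotient -1, remainder 1
6 ÷ 1 → quotient 6, remainder 0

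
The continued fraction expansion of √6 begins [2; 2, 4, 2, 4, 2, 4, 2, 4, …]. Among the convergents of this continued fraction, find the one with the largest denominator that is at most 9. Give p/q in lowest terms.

a_0 = 2: 2/1  (≤ bound)
a_1 = 2: 5/2  (≤ bound)
a_2 = 4: 22/9  (≤ bound)
a_3 = 2: 49/20  (> 9, stop)

22/9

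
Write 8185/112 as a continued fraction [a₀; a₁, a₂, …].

[73; 12, 2, 4]

Repeatedly divide and take the remainder:
⌊8185/112⌋ = 73, remainder 9
⌊112/9⌋ = 12, remainder 4
⌊9/4⌋ = 2, remainder 1
⌊4/1⌋ = 4, remainder 0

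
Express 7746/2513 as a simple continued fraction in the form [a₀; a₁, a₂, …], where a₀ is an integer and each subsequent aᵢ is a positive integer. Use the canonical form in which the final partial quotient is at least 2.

[3; 12, 7, 7, 4]

7746 ÷ 2513 → quotient 3, remainder 207
2513 ÷ 207 → quotient 12, remainder 29
207 ÷ 29 → quotient 7, remainder 4
29 ÷ 4 → quotient 7, remainder 1
4 ÷ 1 → quotient 4, remainder 0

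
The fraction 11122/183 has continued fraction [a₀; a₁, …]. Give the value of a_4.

Run the Euclidean algorithm, recording each quotient:
11122 ÷ 183 → quotient 60, remainder 142
183 ÷ 142 → quotient 1, remainder 41
142 ÷ 41 → quotient 3, remainder 19
41 ÷ 19 → quotient 2, remainder 3
19 ÷ 3 → quotient 6, remainder 1

6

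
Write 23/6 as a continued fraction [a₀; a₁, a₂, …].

[3; 1, 5]

Repeatedly divide and take the remainder:
⌊23/6⌋ = 3, remainder 5
⌊6/5⌋ = 1, remainder 1
⌊5/1⌋ = 5, remainder 0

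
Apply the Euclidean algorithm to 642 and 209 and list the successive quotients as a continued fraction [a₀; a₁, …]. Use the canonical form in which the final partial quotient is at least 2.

[3; 13, 1, 14]

Run the Euclidean algorithm, recording each quotient:
642 ÷ 209 → quotient 3, remainder 15
209 ÷ 15 → quotient 13, remainder 14
15 ÷ 14 → quotient 1, remainder 1
14 ÷ 1 → quotient 14, remainder 0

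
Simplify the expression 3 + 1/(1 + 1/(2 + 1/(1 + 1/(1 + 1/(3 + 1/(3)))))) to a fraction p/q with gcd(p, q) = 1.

Use the convergent recurrence hₖ = aₖ·hₖ₋₁ + hₖ₋₂ (and likewise for the denominators kₖ):
a_0 = 3: 3/1
a_1 = 1: 4/1
a_2 = 2: 11/3
a_3 = 1: 15/4
a_4 = 1: 26/7
a_5 = 3: 93/25
a_6 = 3: 305/82

305/82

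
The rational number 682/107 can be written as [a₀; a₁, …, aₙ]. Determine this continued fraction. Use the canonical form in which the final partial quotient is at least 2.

Run the Euclidean algorithm, recording each quotient:
⌊682/107⌋ = 6, remainder 40
⌊107/40⌋ = 2, remainder 27
⌊40/27⌋ = 1, remainder 13
⌊27/13⌋ = 2, remainder 1
⌊13/1⌋ = 13, remainder 0

[6; 2, 1, 2, 13]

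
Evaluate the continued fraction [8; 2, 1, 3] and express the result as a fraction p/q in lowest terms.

92/11

Start with 3.
1 + 1/(3/1) = 1 + 1/3 = 4/3
2 + 1/(4/3) = 2 + 3/4 = 11/4
8 + 1/(11/4) = 8 + 4/11 = 92/11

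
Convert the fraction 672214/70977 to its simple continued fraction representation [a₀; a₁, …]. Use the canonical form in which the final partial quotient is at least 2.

⌊672214/70977⌋ = 9, remainder 33421
⌊70977/33421⌋ = 2, remainder 4135
⌊33421/4135⌋ = 8, remainder 341
⌊4135/341⌋ = 12, remainder 43
⌊341/43⌋ = 7, remainder 40
⌊43/40⌋ = 1, remainder 3
⌊40/3⌋ = 13, remainder 1
⌊3/1⌋ = 3, remainder 0

[9; 2, 8, 12, 7, 1, 13, 3]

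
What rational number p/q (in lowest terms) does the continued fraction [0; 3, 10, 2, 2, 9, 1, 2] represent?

Compute successive convergents:
a_0 = 0: 0/1
a_1 = 3: 1/3
a_2 = 10: 10/31
a_3 = 2: 21/65
a_4 = 2: 52/161
a_5 = 9: 489/1514
a_6 = 1: 541/1675
a_7 = 2: 1571/4864

1571/4864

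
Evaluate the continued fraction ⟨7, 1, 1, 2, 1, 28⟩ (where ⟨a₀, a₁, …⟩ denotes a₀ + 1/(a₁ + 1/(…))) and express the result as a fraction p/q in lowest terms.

1522/201

a_0 = 7: 7/1
a_1 = 1: 8/1
a_2 = 1: 15/2
a_3 = 2: 38/5
a_4 = 1: 53/7
a_5 = 28: 1522/201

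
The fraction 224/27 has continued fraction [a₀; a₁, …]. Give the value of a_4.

2

Repeatedly divide and take the remainder:
⌊224/27⌋ = 8, remainder 8
⌊27/8⌋ = 3, remainder 3
⌊8/3⌋ = 2, remainder 2
⌊3/2⌋ = 1, remainder 1
⌊2/1⌋ = 2, remainder 0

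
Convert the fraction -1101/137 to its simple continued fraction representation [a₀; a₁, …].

[-9; 1, 26, 2, 2]

Apply division with remainder until the remainder is 0:
-1101 ÷ 137 → quotient -9, remainder 132
137 ÷ 132 → quotient 1, remainder 5
132 ÷ 5 → quotient 26, remainder 2
5 ÷ 2 → quotient 2, remainder 1
2 ÷ 1 → quotient 2, remainder 0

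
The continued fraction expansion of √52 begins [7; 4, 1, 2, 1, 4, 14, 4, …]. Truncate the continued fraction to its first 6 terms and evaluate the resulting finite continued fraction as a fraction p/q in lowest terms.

649/90

Use the convergent recurrence hₖ = aₖ·hₖ₋₁ + hₖ₋₂ (and likewise for the denominators kₖ):
a_0 = 7: 7/1
a_1 = 4: 29/4
a_2 = 1: 36/5
a_3 = 2: 101/14
a_4 = 1: 137/19
a_5 = 4: 649/90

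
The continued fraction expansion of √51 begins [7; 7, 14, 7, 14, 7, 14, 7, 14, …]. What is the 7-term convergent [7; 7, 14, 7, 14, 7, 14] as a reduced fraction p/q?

Compute successive convergents:
a_0 = 7: 7/1
a_1 = 7: 50/7
a_2 = 14: 707/99
a_3 = 7: 4999/700
a_4 = 14: 70693/9899
a_5 = 7: 499850/69993
a_6 = 14: 7068593/989801

7068593/989801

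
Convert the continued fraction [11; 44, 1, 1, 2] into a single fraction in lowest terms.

Start with 2.
1 + 1/(2/1) = 1 + 1/2 = 3/2
1 + 1/(3/2) = 1 + 2/3 = 5/3
44 + 1/(5/3) = 44 + 3/5 = 223/5
11 + 1/(223/5) = 11 + 5/223 = 2458/223

2458/223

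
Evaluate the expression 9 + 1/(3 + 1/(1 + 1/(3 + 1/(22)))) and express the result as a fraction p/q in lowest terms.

3095/334

Starting at the tail and folding back:
Start with 22.
3 + 1/(22/1) = 3 + 1/22 = 67/22
1 + 1/(67/22) = 1 + 22/67 = 89/67
3 + 1/(89/67) = 3 + 67/89 = 334/89
9 + 1/(334/89) = 9 + 89/334 = 3095/334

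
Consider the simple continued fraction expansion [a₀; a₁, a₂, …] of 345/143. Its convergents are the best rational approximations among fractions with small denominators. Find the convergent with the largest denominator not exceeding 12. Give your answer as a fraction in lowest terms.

29/12

a_0 = 2: 2/1  (≤ bound)
a_1 = 2: 5/2  (≤ bound)
a_2 = 2: 12/5  (≤ bound)
a_3 = 2: 29/12  (≤ bound)
a_4 = 1: 41/17  (> 12, stop)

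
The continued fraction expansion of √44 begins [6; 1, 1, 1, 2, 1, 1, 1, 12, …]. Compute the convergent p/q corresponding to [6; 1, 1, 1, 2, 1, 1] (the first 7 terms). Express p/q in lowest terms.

a_0 = 6: 6/1
a_1 = 1: 7/1
a_2 = 1: 13/2
a_3 = 1: 20/3
a_4 = 2: 53/8
a_5 = 1: 73/11
a_6 = 1: 126/19

126/19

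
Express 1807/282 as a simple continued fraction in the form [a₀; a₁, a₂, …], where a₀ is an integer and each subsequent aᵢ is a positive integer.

[6; 2, 2, 4, 1, 2, 1, 2]

⌊1807/282⌋ = 6, remainder 115
⌊282/115⌋ = 2, remainder 52
⌊115/52⌋ = 2, remainder 11
⌊52/11⌋ = 4, remainder 8
⌊11/8⌋ = 1, remainder 3
⌊8/3⌋ = 2, remainder 2
⌊3/2⌋ = 1, remainder 1
⌊2/1⌋ = 2, remainder 0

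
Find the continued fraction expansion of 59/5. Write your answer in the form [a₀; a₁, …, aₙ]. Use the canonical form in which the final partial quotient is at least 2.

Repeatedly divide and take the remainder:
⌊59/5⌋ = 11, remainder 4
⌊5/4⌋ = 1, remainder 1
⌊4/1⌋ = 4, remainder 0

[11; 1, 4]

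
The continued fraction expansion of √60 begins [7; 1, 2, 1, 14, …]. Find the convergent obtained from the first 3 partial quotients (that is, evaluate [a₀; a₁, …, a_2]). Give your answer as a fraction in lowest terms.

23/3

Work from the innermost term outward:
Start with 2.
1 + 1/(2/1) = 1 + 1/2 = 3/2
7 + 1/(3/2) = 7 + 2/3 = 23/3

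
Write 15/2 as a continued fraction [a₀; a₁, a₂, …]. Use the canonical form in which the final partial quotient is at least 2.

[7; 2]

Apply division with remainder until the remainder is 0:
⌊15/2⌋ = 7, remainder 1
⌊2/1⌋ = 2, remainder 0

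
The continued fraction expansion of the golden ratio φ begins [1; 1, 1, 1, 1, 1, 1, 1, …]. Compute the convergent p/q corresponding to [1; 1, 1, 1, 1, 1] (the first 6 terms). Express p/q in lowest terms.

13/8

Collapse the nested fraction from the inside out:
Start with 1.
1 + 1/(1/1) = 1 + 1/1 = 2/1
1 + 1/(2/1) = 1 + 1/2 = 3/2
1 + 1/(3/2) = 1 + 2/3 = 5/3
1 + 1/(5/3) = 1 + 3/5 = 8/5
1 + 1/(8/5) = 1 + 5/8 = 13/8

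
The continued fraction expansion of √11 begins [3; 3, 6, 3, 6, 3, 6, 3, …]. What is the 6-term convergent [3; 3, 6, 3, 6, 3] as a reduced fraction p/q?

3970/1197

Build up convergents one term at a time:
a_0 = 3: 3/1
a_1 = 3: 10/3
a_2 = 6: 63/19
a_3 = 3: 199/60
a_4 = 6: 1257/379
a_5 = 3: 3970/1197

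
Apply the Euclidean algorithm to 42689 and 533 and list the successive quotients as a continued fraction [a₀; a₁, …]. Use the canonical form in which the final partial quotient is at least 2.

[80; 10, 1, 7, 6]

Run the Euclidean algorithm, recording each quotient:
⌊42689/533⌋ = 80, remainder 49
⌊533/49⌋ = 10, remainder 43
⌊49/43⌋ = 1, remainder 6
⌊43/6⌋ = 7, remainder 1
⌊6/1⌋ = 6, remainder 0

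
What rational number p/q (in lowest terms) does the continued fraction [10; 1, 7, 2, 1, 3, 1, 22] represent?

29007/2666

a_0 = 10: 10/1
a_1 = 1: 11/1
a_2 = 7: 87/8
a_3 = 2: 185/17
a_4 = 1: 272/25
a_5 = 3: 1001/92
a_6 = 1: 1273/117
a_7 = 22: 29007/2666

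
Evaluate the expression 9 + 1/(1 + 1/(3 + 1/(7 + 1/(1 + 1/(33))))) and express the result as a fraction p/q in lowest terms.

10909/1118

Build up convergents one term at a time:
a_0 = 9: 9/1
a_1 = 1: 10/1
a_2 = 3: 39/4
a_3 = 7: 283/29
a_4 = 1: 322/33
a_5 = 33: 10909/1118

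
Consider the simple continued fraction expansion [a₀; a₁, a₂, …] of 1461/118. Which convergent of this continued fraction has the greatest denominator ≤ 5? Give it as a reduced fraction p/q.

a_0 = 12: 12/1  (≤ bound)
a_1 = 2: 25/2  (≤ bound)
a_2 = 1: 37/3  (≤ bound)
a_3 = 1: 62/5  (≤ bound)
a_4 = 1: 99/8  (> 5, stop)

62/5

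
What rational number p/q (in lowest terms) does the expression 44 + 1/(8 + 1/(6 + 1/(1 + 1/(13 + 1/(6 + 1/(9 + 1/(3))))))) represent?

6030967/136686

a_0 = 44: 44/1
a_1 = 8: 353/8
a_2 = 6: 2162/49
a_3 = 1: 2515/57
a_4 = 13: 34857/790
a_5 = 6: 211657/4797
a_6 = 9: 1939770/43963
a_7 = 3: 6030967/136686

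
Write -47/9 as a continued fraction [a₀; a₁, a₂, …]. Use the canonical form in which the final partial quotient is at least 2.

[-6; 1, 3, 2]

⌊-47/9⌋ = -6, remainder 7
⌊9/7⌋ = 1, remainder 2
⌊7/2⌋ = 3, remainder 1
⌊2/1⌋ = 2, remainder 0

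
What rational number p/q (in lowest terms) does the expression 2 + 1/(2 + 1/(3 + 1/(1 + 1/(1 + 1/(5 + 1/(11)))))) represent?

Start with 11.
5 + 1/(11/1) = 5 + 1/11 = 56/11
1 + 1/(56/11) = 1 + 11/56 = 67/56
1 + 1/(67/56) = 1 + 56/67 = 123/67
3 + 1/(123/67) = 3 + 67/123 = 436/123
2 + 1/(436/123) = 2 + 123/436 = 995/436
2 + 1/(995/436) = 2 + 436/995 = 2426/995

2426/995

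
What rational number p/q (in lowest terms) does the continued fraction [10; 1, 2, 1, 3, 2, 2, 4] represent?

3929/366

Work from the innermost term outward:
Start with 4.
2 + 1/(4/1) = 2 + 1/4 = 9/4
2 + 1/(9/4) = 2 + 4/9 = 22/9
3 + 1/(22/9) = 3 + 9/22 = 75/22
1 + 1/(75/22) = 1 + 22/75 = 97/75
2 + 1/(97/75) = 2 + 75/97 = 269/97
1 + 1/(269/97) = 1 + 97/269 = 366/269
10 + 1/(366/269) = 10 + 269/366 = 3929/366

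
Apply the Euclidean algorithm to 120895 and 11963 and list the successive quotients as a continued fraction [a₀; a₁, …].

[10; 9, 2, 5, 3, 3, 3, 3]

120895 ÷ 11963 → quotient 10, remainder 1265
11963 ÷ 1265 → quotient 9, remainder 578
1265 ÷ 578 → quotient 2, remainder 109
578 ÷ 109 → quotient 5, remainder 33
109 ÷ 33 → quotient 3, remainder 10
33 ÷ 10 → quotient 3, remainder 3
10 ÷ 3 → quotient 3, remainder 1
3 ÷ 1 → quotient 3, remainder 0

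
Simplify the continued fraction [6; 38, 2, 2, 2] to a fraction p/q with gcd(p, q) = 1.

2778/461

Use the convergent recurrence hₖ = aₖ·hₖ₋₁ + hₖ₋₂ (and likewise for the denominators kₖ):
a_0 = 6: 6/1
a_1 = 38: 229/38
a_2 = 2: 464/77
a_3 = 2: 1157/192
a_4 = 2: 2778/461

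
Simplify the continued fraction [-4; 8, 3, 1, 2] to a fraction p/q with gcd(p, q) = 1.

a_0 = -4: -4/1
a_1 = 8: -31/8
a_2 = 3: -97/25
a_3 = 1: -128/33
a_4 = 2: -353/91

-353/91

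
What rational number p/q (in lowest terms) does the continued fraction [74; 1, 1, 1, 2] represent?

a_0 = 74: 74/1
a_1 = 1: 75/1
a_2 = 1: 149/2
a_3 = 1: 224/3
a_4 = 2: 597/8

597/8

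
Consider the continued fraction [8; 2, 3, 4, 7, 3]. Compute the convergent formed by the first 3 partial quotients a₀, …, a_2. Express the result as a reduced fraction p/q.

59/7

a_0 = 8: 8/1
a_1 = 2: 17/2
a_2 = 3: 59/7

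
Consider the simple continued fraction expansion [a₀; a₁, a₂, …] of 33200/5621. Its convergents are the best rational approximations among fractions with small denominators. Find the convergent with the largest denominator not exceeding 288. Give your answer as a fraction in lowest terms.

1010/171

a_0 = 5: 5/1  (≤ bound)
a_1 = 1: 6/1  (≤ bound)
a_2 = 9: 59/10  (≤ bound)
a_3 = 1: 65/11  (≤ bound)
a_4 = 2: 189/32  (≤ bound)
a_5 = 5: 1010/171  (≤ bound)
a_6 = 3: 3219/545  (> 288, stop)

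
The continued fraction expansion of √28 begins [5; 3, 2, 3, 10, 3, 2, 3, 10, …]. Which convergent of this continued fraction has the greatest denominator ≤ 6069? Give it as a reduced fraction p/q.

List convergents until the denominator exceeds the bound:
a_0 = 5: 5/1  (≤ bound)
a_1 = 3: 16/3  (≤ bound)
a_2 = 2: 37/7  (≤ bound)
a_3 = 3: 127/24  (≤ bound)
a_4 = 10: 1307/247  (≤ bound)
a_5 = 3: 4048/765  (≤ bound)
a_6 = 2: 9403/1777  (≤ bound)
a_7 = 3: 32257/6096  (> 6069, stop)

9403/1777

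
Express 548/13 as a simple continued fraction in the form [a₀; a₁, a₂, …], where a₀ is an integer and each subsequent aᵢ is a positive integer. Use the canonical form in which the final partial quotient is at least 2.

⌊548/13⌋ = 42, remainder 2
⌊13/2⌋ = 6, remainder 1
⌊2/1⌋ = 2, remainder 0

[42; 6, 2]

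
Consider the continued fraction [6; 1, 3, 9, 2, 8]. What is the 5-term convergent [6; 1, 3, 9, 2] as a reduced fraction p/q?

527/78

Start with 2.
9 + 1/(2/1) = 9 + 1/2 = 19/2
3 + 1/(19/2) = 3 + 2/19 = 59/19
1 + 1/(59/19) = 1 + 19/59 = 78/59
6 + 1/(78/59) = 6 + 59/78 = 527/78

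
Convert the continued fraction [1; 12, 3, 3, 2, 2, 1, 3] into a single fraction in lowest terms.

Start with 3.
1 + 1/(3/1) = 1 + 1/3 = 4/3
2 + 1/(4/3) = 2 + 3/4 = 11/4
2 + 1/(11/4) = 2 + 4/11 = 26/11
3 + 1/(26/11) = 3 + 11/26 = 89/26
3 + 1/(89/26) = 3 + 26/89 = 293/89
12 + 1/(293/89) = 12 + 89/293 = 3605/293
1 + 1/(3605/293) = 1 + 293/3605 = 3898/3605

3898/3605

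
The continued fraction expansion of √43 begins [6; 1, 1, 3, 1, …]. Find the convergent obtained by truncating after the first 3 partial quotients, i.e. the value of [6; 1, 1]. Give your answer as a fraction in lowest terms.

Compute successive convergents:
a_0 = 6: 6/1
a_1 = 1: 7/1
a_2 = 1: 13/2

13/2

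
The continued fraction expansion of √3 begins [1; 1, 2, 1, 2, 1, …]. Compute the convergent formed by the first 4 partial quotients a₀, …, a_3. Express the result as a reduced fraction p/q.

Compute successive convergents:
a_0 = 1: 1/1
a_1 = 1: 2/1
a_2 = 2: 5/3
a_3 = 1: 7/4

7/4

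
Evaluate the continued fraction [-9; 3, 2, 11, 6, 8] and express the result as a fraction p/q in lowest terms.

Starting at the tail and folding back:
Start with 8.
6 + 1/(8/1) = 6 + 1/8 = 49/8
11 + 1/(49/8) = 11 + 8/49 = 547/49
2 + 1/(547/49) = 2 + 49/547 = 1143/547
3 + 1/(1143/547) = 3 + 547/1143 = 3976/1143
-9 + 1/(3976/1143) = -9 + 1143/3976 = -34641/3976

-34641/3976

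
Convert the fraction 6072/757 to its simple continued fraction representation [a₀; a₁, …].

[8; 47, 3, 5]

⌊6072/757⌋ = 8, remainder 16
⌊757/16⌋ = 47, remainder 5
⌊16/5⌋ = 3, remainder 1
⌊5/1⌋ = 5, remainder 0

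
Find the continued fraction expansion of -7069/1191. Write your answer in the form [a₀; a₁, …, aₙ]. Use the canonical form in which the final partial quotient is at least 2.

Run the Euclidean algorithm, recording each quotient:
⌊-7069/1191⌋ = -6, remainder 77
⌊1191/77⌋ = 15, remainder 36
⌊77/36⌋ = 2, remainder 5
⌊36/5⌋ = 7, remainder 1
⌊5/1⌋ = 5, remainder 0

[-6; 15, 2, 7, 5]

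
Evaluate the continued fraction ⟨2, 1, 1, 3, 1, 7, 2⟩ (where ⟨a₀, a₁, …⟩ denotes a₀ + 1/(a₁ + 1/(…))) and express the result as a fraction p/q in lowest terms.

381/149

Use the convergent recurrence hₖ = aₖ·hₖ₋₁ + hₖ₋₂ (and likewise for the denominators kₖ):
a_0 = 2: 2/1
a_1 = 1: 3/1
a_2 = 1: 5/2
a_3 = 3: 18/7
a_4 = 1: 23/9
a_5 = 7: 179/70
a_6 = 2: 381/149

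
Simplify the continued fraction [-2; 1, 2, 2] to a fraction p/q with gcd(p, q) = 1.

Build up convergents one term at a time:
a_0 = -2: -2/1
a_1 = 1: -1/1
a_2 = 2: -4/3
a_3 = 2: -9/7

-9/7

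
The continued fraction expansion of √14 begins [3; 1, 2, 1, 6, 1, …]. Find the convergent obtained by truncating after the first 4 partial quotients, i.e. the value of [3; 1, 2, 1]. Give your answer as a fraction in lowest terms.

Use the convergent recurrence hₖ = aₖ·hₖ₋₁ + hₖ₋₂ (and likewise for the denominators kₖ):
a_0 = 3: 3/1
a_1 = 1: 4/1
a_2 = 2: 11/3
a_3 = 1: 15/4

15/4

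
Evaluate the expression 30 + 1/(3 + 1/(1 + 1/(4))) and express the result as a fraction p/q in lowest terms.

575/19

a_0 = 30: 30/1
a_1 = 3: 91/3
a_2 = 1: 121/4
a_3 = 4: 575/19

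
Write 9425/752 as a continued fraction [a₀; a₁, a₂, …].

⌊9425/752⌋ = 12, remainder 401
⌊752/401⌋ = 1, remainder 351
⌊401/351⌋ = 1, remainder 50
⌊351/50⌋ = 7, remainder 1
⌊50/1⌋ = 50, remainder 0

[12; 1, 1, 7, 50]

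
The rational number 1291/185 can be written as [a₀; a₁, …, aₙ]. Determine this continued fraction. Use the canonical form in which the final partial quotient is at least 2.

Run the Euclidean algorithm, recording each quotient:
⌊1291/185⌋ = 6, remainder 181
⌊185/181⌋ = 1, remainder 4
⌊181/4⌋ = 45, remainder 1
⌊4/1⌋ = 4, remainder 0

[6; 1, 45, 4]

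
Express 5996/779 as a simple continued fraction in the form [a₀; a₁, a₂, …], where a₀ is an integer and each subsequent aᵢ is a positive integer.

Apply division with remainder until the remainder is 0:
⌊5996/779⌋ = 7, remainder 543
⌊779/543⌋ = 1, remainder 236
⌊543/236⌋ = 2, remainder 71
⌊236/71⌋ = 3, remainder 23
⌊71/23⌋ = 3, remainder 2
⌊23/2⌋ = 11, remainder 1
⌊2/1⌋ = 2, remainder 0

[7; 1, 2, 3, 3, 11, 2]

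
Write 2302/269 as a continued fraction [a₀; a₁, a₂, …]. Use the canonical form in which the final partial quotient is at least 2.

[8; 1, 1, 3, 1, 5, 5]

Repeatedly divide and take the remainder:
2302 = 8·269 + 150, so a_0 = 8
269 = 1·150 + 119, so a_1 = 1
150 = 1·119 + 31, so a_2 = 1
119 = 3·31 + 26, so a_3 = 3
31 = 1·26 + 5, so a_4 = 1
26 = 5·5 + 1, so a_5 = 5
5 = 5·1 + 0, so a_6 = 5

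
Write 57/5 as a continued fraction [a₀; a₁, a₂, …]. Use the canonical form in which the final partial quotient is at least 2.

[11; 2, 2]

Apply division with remainder until the remainder is 0:
57 ÷ 5 → quotient 11, remainder 2
5 ÷ 2 → quotient 2, remainder 1
2 ÷ 1 → quotient 2, remainder 0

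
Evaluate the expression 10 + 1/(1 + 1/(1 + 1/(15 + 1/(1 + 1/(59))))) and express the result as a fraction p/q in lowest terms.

Start with 59.
1 + 1/(59/1) = 1 + 1/59 = 60/59
15 + 1/(60/59) = 15 + 59/60 = 959/60
1 + 1/(959/60) = 1 + 60/959 = 1019/959
1 + 1/(1019/959) = 1 + 959/1019 = 1978/1019
10 + 1/(1978/1019) = 10 + 1019/1978 = 20799/1978

20799/1978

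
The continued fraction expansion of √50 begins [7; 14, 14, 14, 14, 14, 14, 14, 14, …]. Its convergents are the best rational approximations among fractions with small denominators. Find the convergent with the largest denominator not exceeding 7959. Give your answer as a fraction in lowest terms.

a_0 = 7: 7/1  (≤ bound)
a_1 = 14: 99/14  (≤ bound)
a_2 = 14: 1393/197  (≤ bound)
a_3 = 14: 19601/2772  (≤ bound)
a_4 = 14: 275807/39005  (> 7959, stop)

19601/2772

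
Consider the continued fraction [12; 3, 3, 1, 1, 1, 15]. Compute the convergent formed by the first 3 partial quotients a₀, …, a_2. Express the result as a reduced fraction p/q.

Collapse the nested fraction from the inside out:
Start with 3.
3 + 1/(3/1) = 3 + 1/3 = 10/3
12 + 1/(10/3) = 12 + 3/10 = 123/10

123/10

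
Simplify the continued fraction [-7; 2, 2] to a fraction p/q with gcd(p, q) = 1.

Use the convergent recurrence hₖ = aₖ·hₖ₋₁ + hₖ₋₂ (and likewise for the denominators kₖ):
a_0 = -7: -7/1
a_1 = 2: -13/2
a_2 = 2: -33/5

-33/5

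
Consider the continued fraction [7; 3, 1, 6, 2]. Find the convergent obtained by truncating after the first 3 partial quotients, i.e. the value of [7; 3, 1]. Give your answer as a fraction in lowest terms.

Start with 1.
3 + 1/(1/1) = 3 + 1/1 = 4/1
7 + 1/(4/1) = 7 + 1/4 = 29/4

29/4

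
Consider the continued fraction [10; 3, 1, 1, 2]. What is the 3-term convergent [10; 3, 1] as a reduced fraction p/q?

41/4

Start with 1.
3 + 1/(1/1) = 3 + 1/1 = 4/1
10 + 1/(4/1) = 10 + 1/4 = 41/4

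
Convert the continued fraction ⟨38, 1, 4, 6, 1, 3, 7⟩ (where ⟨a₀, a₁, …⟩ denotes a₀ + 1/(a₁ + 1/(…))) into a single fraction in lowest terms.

39155/1009

a_0 = 38: 38/1
a_1 = 1: 39/1
a_2 = 4: 194/5
a_3 = 6: 1203/31
a_4 = 1: 1397/36
a_5 = 3: 5394/139
a_6 = 7: 39155/1009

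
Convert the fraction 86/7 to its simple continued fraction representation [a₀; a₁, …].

[12; 3, 2]

Run the Euclidean algorithm, recording each quotient:
⌊86/7⌋ = 12, remainder 2
⌊7/2⌋ = 3, remainder 1
⌊2/1⌋ = 2, remainder 0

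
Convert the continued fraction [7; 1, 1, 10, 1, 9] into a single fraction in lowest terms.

Start with 9.
1 + 1/(9/1) = 1 + 1/9 = 10/9
10 + 1/(10/9) = 10 + 9/10 = 109/10
1 + 1/(109/10) = 1 + 10/109 = 119/109
1 + 1/(119/109) = 1 + 109/119 = 228/119
7 + 1/(228/119) = 7 + 119/228 = 1715/228

1715/228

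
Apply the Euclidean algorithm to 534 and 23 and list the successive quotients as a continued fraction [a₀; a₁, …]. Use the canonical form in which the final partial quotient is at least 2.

534 = 23·23 + 5, so a_0 = 23
23 = 4·5 + 3, so a_1 = 4
5 = 1·3 + 2, so a_2 = 1
3 = 1·2 + 1, so a_3 = 1
2 = 2·1 + 0, so a_4 = 2

[23; 4, 1, 1, 2]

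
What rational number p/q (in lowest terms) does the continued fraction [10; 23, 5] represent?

1165/116

Starting at the tail and folding back:
Start with 5.
23 + 1/(5/1) = 23 + 1/5 = 116/5
10 + 1/(116/5) = 10 + 5/116 = 1165/116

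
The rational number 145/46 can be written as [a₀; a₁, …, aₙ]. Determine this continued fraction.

145 = 3·46 + 7, so a_0 = 3
46 = 6·7 + 4, so a_1 = 6
7 = 1·4 + 3, so a_2 = 1
4 = 1·3 + 1, so a_3 = 1
3 = 3·1 + 0, so a_4 = 3

[3; 6, 1, 1, 3]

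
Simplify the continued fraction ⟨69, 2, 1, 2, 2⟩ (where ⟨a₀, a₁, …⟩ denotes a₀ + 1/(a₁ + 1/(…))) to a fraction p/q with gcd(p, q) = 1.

1318/19

a_0 = 69: 69/1
a_1 = 2: 139/2
a_2 = 1: 208/3
a_3 = 2: 555/8
a_4 = 2: 1318/19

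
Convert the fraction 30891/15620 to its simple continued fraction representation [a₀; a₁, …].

30891 = 1·15620 + 15271, so a_0 = 1
15620 = 1·15271 + 349, so a_1 = 1
15271 = 43·349 + 264, so a_2 = 43
349 = 1·264 + 85, so a_3 = 1
264 = 3·85 + 9, so a_4 = 3
85 = 9·9 + 4, so a_5 = 9
9 = 2·4 + 1, so a_6 = 2
4 = 4·1 + 0, so a_7 = 4

[1; 1, 43, 1, 3, 9, 2, 4]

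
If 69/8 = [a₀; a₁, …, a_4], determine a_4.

2

Run the Euclidean algorithm, recording each quotient:
⌊69/8⌋ = 8, remainder 5
⌊8/5⌋ = 1, remainder 3
⌊5/3⌋ = 1, remainder 2
⌊3/2⌋ = 1, remainder 1
⌊2/1⌋ = 2, remainder 0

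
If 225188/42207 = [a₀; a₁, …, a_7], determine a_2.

⌊225188/42207⌋ = 5, remainder 14153
⌊42207/14153⌋ = 2, remainder 13901
⌊14153/13901⌋ = 1, remainder 252

1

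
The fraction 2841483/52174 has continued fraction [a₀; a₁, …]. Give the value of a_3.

Repeatedly divide and take the remainder:
⌊2841483/52174⌋ = 54, remainder 24087
⌊52174/24087⌋ = 2, remainder 4000
⌊24087/4000⌋ = 6, remainder 87
⌊4000/87⌋ = 45, remainder 85

45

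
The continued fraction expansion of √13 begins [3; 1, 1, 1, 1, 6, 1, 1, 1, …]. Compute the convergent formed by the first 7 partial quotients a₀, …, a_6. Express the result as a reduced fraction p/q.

137/38

a_0 = 3: 3/1
a_1 = 1: 4/1
a_2 = 1: 7/2
a_3 = 1: 11/3
a_4 = 1: 18/5
a_5 = 6: 119/33
a_6 = 1: 137/38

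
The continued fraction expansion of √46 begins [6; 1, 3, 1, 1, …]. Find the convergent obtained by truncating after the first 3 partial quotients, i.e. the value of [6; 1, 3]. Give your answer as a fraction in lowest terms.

27/4

a_0 = 6: 6/1
a_1 = 1: 7/1
a_2 = 3: 27/4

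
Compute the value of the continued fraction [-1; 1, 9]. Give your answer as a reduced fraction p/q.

a_0 = -1: -1/1
a_1 = 1: 0/1
a_2 = 9: -1/10

-1/10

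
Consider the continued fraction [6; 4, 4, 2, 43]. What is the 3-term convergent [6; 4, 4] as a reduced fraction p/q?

106/17

Start with 4.
4 + 1/(4/1) = 4 + 1/4 = 17/4
6 + 1/(17/4) = 6 + 4/17 = 106/17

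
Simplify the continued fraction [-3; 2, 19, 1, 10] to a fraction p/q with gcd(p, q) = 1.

-1128/449

Start with 10.
1 + 1/(10/1) = 1 + 1/10 = 11/10
19 + 1/(11/10) = 19 + 10/11 = 219/11
2 + 1/(219/11) = 2 + 11/219 = 449/219
-3 + 1/(449/219) = -3 + 219/449 = -1128/449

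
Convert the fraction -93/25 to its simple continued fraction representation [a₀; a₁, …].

⌊-93/25⌋ = -4, remainder 7
⌊25/7⌋ = 3, remainder 4
⌊7/4⌋ = 1, remainder 3
⌊4/3⌋ = 1, remainder 1
⌊3/1⌋ = 3, remainder 0

[-4; 3, 1, 1, 3]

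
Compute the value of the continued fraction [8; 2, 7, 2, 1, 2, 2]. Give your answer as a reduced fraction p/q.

Compute successive convergents:
a_0 = 8: 8/1
a_1 = 2: 17/2
a_2 = 7: 127/15
a_3 = 2: 271/32
a_4 = 1: 398/47
a_5 = 2: 1067/126
a_6 = 2: 2532/299

2532/299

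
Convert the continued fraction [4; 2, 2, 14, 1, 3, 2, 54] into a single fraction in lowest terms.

163712/37185

Collapse the nested fraction from the inside out:
Start with 54.
2 + 1/(54/1) = 2 + 1/54 = 109/54
3 + 1/(109/54) = 3 + 54/109 = 381/109
1 + 1/(381/109) = 1 + 109/381 = 490/381
14 + 1/(490/381) = 14 + 381/490 = 7241/490
2 + 1/(7241/490) = 2 + 490/7241 = 14972/7241
2 + 1/(14972/7241) = 2 + 7241/14972 = 37185/14972
4 + 1/(37185/14972) = 4 + 14972/37185 = 163712/37185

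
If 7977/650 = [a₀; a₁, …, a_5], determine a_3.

2

Apply division with remainder until the remainder is 0:
7977 ÷ 650 → quotient 12, remainder 177
650 ÷ 177 → quotient 3, remainder 119
177 ÷ 119 → quotient 1, remainder 58
119 ÷ 58 → quotient 2, remainder 3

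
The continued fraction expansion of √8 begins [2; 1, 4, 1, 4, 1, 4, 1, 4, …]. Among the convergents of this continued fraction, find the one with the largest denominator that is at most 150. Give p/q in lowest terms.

List convergents until the denominator exceeds the bound:
a_0 = 2: 2/1  (≤ bound)
a_1 = 1: 3/1  (≤ bound)
a_2 = 4: 14/5  (≤ bound)
a_3 = 1: 17/6  (≤ bound)
a_4 = 4: 82/29  (≤ bound)
a_5 = 1: 99/35  (≤ bound)
a_6 = 4: 478/169  (> 150, stop)

99/35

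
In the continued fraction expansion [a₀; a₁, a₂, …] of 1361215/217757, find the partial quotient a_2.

1

1361215 ÷ 217757 → quotient 6, remainder 54673
217757 ÷ 54673 → quotient 3, remainder 53738
54673 ÷ 53738 → quotient 1, remainder 935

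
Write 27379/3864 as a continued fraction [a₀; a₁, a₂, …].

[7; 11, 1, 2, 15, 2, 3]

Run the Euclidean algorithm, recording each quotient:
27379 = 7·3864 + 331, so a_0 = 7
3864 = 11·331 + 223, so a_1 = 11
331 = 1·223 + 108, so a_2 = 1
223 = 2·108 + 7, so a_3 = 2
108 = 15·7 + 3, so a_4 = 15
7 = 2·3 + 1, so a_5 = 2
3 = 3·1 + 0, so a_6 = 3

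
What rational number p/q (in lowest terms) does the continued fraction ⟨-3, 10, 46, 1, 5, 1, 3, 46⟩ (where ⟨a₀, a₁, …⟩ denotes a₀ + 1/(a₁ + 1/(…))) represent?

-1700769/586429

a_0 = -3: -3/1
a_1 = 10: -29/10
a_2 = 46: -1337/461
a_3 = 1: -1366/471
a_4 = 5: -8167/2816
a_5 = 1: -9533/3287
a_6 = 3: -36766/12677
a_7 = 46: -1700769/586429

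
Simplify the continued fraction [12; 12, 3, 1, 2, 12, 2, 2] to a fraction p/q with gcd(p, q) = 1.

a_0 = 12: 12/1
a_1 = 12: 145/12
a_2 = 3: 447/37
a_3 = 1: 592/49
a_4 = 2: 1631/135
a_5 = 12: 20164/1669
a_6 = 2: 41959/3473
a_7 = 2: 104082/8615

104082/8615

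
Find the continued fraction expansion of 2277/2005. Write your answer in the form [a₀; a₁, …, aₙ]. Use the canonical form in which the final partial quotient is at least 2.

2277 ÷ 2005 → quotient 1, remainder 272
2005 ÷ 272 → quotient 7, remainder 101
272 ÷ 101 → quotient 2, remainder 70
101 ÷ 70 → quotient 1, remainder 31
70 ÷ 31 → quotient 2, remainder 8
31 ÷ 8 → quotient 3, remainder 7
8 ÷ 7 → quotient 1, remainder 1
7 ÷ 1 → quotient 7, remainder 0

[1; 7, 2, 1, 2, 3, 1, 7]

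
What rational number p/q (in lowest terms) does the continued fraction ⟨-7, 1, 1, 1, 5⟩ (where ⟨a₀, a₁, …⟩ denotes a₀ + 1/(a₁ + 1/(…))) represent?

-108/17

Start with 5.
1 + 1/(5/1) = 1 + 1/5 = 6/5
1 + 1/(6/5) = 1 + 5/6 = 11/6
1 + 1/(11/6) = 1 + 6/11 = 17/11
-7 + 1/(17/11) = -7 + 11/17 = -108/17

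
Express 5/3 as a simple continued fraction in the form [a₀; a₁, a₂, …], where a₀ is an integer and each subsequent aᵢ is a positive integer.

5 = 1·3 + 2, so a_0 = 1
3 = 1·2 + 1, so a_1 = 1
2 = 2·1 + 0, so a_2 = 2

[1; 1, 2]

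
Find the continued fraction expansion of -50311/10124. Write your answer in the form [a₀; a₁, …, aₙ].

Apply division with remainder until the remainder is 0:
⌊-50311/10124⌋ = -5, remainder 309
⌊10124/309⌋ = 32, remainder 236
⌊309/236⌋ = 1, remainder 73
⌊236/73⌋ = 3, remainder 17
⌊73/17⌋ = 4, remainder 5
⌊17/5⌋ = 3, remainder 2
⌊5/2⌋ = 2, remainder 1
⌊2/1⌋ = 2, remainder 0

[-5; 32, 1, 3, 4, 3, 2, 2]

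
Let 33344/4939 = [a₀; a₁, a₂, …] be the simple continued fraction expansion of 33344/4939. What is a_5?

3

Apply division with remainder until the remainder is 0:
33344 = 6·4939 + 3710, so a_0 = 6
4939 = 1·3710 + 1229, so a_1 = 1
3710 = 3·1229 + 23, so a_2 = 3
1229 = 53·23 + 10, so a_3 = 53
23 = 2·10 + 3, so a_4 = 2
10 = 3·3 + 1, so a_5 = 3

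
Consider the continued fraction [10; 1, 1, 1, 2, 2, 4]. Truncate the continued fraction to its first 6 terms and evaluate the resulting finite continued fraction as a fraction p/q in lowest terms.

Starting at the tail and folding back:
Start with 2.
2 + 1/(2/1) = 2 + 1/2 = 5/2
1 + 1/(5/2) = 1 + 2/5 = 7/5
1 + 1/(7/5) = 1 + 5/7 = 12/7
1 + 1/(12/7) = 1 + 7/12 = 19/12
10 + 1/(19/12) = 10 + 12/19 = 202/19

202/19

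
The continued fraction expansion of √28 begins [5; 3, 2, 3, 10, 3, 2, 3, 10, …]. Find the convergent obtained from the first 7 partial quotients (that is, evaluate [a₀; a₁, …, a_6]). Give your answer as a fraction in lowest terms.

Use the convergent recurrence hₖ = aₖ·hₖ₋₁ + hₖ₋₂ (and likewise for the denominators kₖ):
a_0 = 5: 5/1
a_1 = 3: 16/3
a_2 = 2: 37/7
a_3 = 3: 127/24
a_4 = 10: 1307/247
a_5 = 3: 4048/765
a_6 = 2: 9403/1777

9403/1777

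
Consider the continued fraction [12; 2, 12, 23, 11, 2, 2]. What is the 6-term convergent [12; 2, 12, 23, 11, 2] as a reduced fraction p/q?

166247/13321

Compute successive convergents:
a_0 = 12: 12/1
a_1 = 2: 25/2
a_2 = 12: 312/25
a_3 = 23: 7201/577
a_4 = 11: 79523/6372
a_5 = 2: 166247/13321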